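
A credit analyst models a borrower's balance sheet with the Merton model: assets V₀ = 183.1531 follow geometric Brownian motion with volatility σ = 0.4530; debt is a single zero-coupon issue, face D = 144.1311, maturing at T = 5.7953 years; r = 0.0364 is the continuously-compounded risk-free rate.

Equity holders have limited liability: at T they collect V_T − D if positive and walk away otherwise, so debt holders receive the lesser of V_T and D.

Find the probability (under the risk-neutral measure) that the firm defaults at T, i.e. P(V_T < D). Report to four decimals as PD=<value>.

PD=0.5526

d₁ = [ln(V₀/D) + (r + σ²/2)T] / (σ√T)
   = [ln(183.1531/144.1311) + (0.0364 + 0.5·0.4530²)·5.7953] / (0.4530·√5.7953)
   = [0.239599 + 0.805573] / 1.090526 = 0.958410
d₂ = d₁ − σ√T = 0.958410 − 1.090526 = -0.132116
risk-neutral PD = N(−d₂) = N(0.132116) = 0.552554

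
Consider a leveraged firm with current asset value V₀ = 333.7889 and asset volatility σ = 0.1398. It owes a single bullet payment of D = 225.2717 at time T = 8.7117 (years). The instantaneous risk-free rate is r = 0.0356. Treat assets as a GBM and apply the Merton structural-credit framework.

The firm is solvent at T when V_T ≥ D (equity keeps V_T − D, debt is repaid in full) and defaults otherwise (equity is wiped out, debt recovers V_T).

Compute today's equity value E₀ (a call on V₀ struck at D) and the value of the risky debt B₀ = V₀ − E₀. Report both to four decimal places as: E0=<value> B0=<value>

E0=170.3113 B0=163.4776

d₁ = [ln(V₀/D) + (r + σ²/2)T] / (σ√T)
   = [ln(333.7889/225.2717) + (0.0356 + 0.5·0.1398²)·8.7117] / (0.1398·√8.7117)
   = [0.393202 + 0.395267] / 0.412628 = 1.910847
d₂ = d₁ − σ√T = 1.910847 − 0.412628 = 1.498219
N(d₁) = 0.971988,  N(d₂) = 0.932962,  e^(−rT) = 0.733347
E₀ = V₀·N(d₁) − D·e^(−rT)·N(d₂)
   = 333.7889·0.971988 − 225.2717·0.733347·0.932962 = 170.311336
B₀ = V₀ − E₀ = 333.7889 − 170.311336 = 163.477564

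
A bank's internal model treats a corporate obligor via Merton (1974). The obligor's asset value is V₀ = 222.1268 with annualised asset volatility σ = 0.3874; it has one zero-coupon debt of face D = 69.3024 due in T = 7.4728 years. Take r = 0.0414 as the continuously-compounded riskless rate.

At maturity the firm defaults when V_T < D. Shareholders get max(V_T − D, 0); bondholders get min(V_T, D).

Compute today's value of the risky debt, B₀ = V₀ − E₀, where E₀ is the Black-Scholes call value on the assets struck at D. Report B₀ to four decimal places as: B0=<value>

B0=47.0554

d₁ = [ln(V₀/D) + (r + σ²/2)T] / (σ√T)
   = [ln(222.1268/69.3024) + (0.0414 + 0.5·0.3874²)·7.4728] / (0.3874·√7.4728)
   = [1.164769 + 0.870128] / 1.059013 = 1.921503
d₂ = d₁ − σ√T = 1.921503 − 1.059013 = 0.862490
N(d₁) = 0.972666,  N(d₂) = 0.805791,  e^(−rT) = 0.733906
E₀ = V₀·N(d₁) − D·e^(−rT)·N(d₂)
   = 222.1268·0.972666 − 69.3024·0.733906·0.805791 = 175.071436
B₀ = V₀ − E₀ = 222.1268 − 175.071436 = 47.055364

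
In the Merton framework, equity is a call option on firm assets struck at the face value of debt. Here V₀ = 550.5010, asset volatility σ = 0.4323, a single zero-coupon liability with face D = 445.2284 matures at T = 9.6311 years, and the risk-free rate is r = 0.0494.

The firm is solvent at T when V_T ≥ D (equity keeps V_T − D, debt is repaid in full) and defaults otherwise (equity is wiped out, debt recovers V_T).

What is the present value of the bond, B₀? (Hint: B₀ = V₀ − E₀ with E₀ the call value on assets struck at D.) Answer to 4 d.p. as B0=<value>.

d₁ = [ln(V₀/D) + (r + σ²/2)T] / (σ√T)
   = [ln(550.5010/445.2284) + (0.0494 + 0.5·0.4323²)·9.6311] / (0.4323·√9.6311)
   = [0.212241 + 1.375722] / 1.341600 = 1.183634
d₂ = d₁ − σ√T = 1.183634 − 1.341600 = -0.157967
N(d₁) = 0.881721,  N(d₂) = 0.437242,  e^(−rT) = 0.621402
E₀ = V₀·N(d₁) − D·e^(−rT)·N(d₂)
   = 550.5010·0.881721 − 445.2284·0.621402·0.437242 = 364.418397
B₀ = V₀ − E₀ = 550.5010 − 364.418397 = 186.082603

B0=186.0826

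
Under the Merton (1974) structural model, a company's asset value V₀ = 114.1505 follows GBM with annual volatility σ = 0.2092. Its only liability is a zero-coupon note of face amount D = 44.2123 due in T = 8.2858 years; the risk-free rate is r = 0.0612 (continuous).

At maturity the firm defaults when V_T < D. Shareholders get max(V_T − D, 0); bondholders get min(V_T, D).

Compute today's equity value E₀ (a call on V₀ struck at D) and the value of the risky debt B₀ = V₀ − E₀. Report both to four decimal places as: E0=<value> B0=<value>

d₁ = [ln(V₀/D) + (r + σ²/2)T] / (σ√T)
   = [ln(114.1505/44.2123) + (0.0612 + 0.5·0.2092²)·8.2858] / (0.2092·√8.2858)
   = [0.948515 + 0.688403] / 0.602184 = 2.718304
d₂ = d₁ − σ√T = 2.718304 − 0.602184 = 2.116121
N(d₁) = 0.996719,  N(d₂) = 0.982833,  e^(−rT) = 0.602245
E₀ = V₀·N(d₁) − D·e^(−rT)·N(d₂)
   = 114.1505·0.996719 − 44.2123·0.602245·0.982833 = 87.606457
B₀ = V₀ − E₀ = 114.1505 − 87.606457 = 26.544043

E0=87.6065 B0=26.5440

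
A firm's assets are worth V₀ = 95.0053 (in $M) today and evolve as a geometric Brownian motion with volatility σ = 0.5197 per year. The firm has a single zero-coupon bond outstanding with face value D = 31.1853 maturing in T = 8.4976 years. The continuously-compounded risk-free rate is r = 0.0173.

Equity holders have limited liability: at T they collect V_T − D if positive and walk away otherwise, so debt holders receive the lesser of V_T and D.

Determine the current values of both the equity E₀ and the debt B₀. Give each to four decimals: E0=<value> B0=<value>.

d₁ = [ln(V₀/D) + (r + σ²/2)T] / (σ√T)
   = [ln(95.0053/31.1853) + (0.0173 + 0.5·0.5197²)·8.4976] / (0.5197·√8.4976)
   = [1.113986 + 1.294559] / 1.514959 = 1.589842
d₂ = d₁ − σ√T = 1.589842 − 1.514959 = 0.074883
N(d₁) = 0.944065,  N(d₂) = 0.529846,  e^(−rT) = 0.863287
E₀ = V₀·N(d₁) − D·e^(−rT)·N(d₂)
   = 95.0053·0.944065 − 31.1853·0.863287·0.529846 = 75.426719
B₀ = V₀ − E₀ = 95.0053 − 75.426719 = 19.578581

E0=75.4267 B0=19.5786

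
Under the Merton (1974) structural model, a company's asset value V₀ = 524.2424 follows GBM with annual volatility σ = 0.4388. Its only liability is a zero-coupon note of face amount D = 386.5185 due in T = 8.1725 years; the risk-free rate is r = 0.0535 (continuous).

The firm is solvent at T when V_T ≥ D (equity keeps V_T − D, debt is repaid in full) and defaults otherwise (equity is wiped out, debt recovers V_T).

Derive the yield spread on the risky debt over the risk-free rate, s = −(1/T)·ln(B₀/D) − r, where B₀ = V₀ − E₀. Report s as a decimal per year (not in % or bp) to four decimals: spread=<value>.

spread=0.0402

d₁ = [ln(V₀/D) + (r + σ²/2)T] / (σ√T)
   = [ln(524.2424/386.5185) + (0.0535 + 0.5·0.4388²)·8.1725] / (0.4388·√8.1725)
   = [0.304774 + 1.224018] / 1.254423 = 1.218721
d₂ = d₁ − σ√T = 1.218721 − 1.254423 = -0.035702
N(d₁) = 0.888525,  N(d₂) = 0.485760,  e^(−rT) = 0.645824
E₀ = V₀·N(d₁) − D·e^(−rT)·N(d₂)
   = 524.2424·0.888525 − 386.5185·0.645824·0.485760 = 344.545704
B₀ = V₀ − E₀ = 524.2424 − 344.545704 = 179.696696
spread = −(1/T)·ln(B₀/D) − r = −(1/8.1725)·ln(179.696696/386.5185) − 0.0535 = 0.04021787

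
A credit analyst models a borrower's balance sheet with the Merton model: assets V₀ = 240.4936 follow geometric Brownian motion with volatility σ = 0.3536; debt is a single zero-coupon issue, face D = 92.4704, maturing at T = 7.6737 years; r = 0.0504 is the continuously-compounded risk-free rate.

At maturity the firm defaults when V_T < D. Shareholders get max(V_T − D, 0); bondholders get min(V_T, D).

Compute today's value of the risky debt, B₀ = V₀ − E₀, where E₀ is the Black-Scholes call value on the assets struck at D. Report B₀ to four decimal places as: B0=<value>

d₁ = [ln(V₀/D) + (r + σ²/2)T] / (σ√T)
   = [ln(240.4936/92.4704) + (0.0504 + 0.5·0.3536²)·7.6737] / (0.3536·√7.6737)
   = [0.955805 + 0.866487] / 0.979523 = 1.860387
d₂ = d₁ − σ√T = 1.860387 − 0.979523 = 0.880864
N(d₁) = 0.968585,  N(d₂) = 0.810804,  e^(−rT) = 0.679258
E₀ = V₀·N(d₁) − D·e^(−rT)·N(d₂)
   = 240.4936·0.968585 − 92.4704·0.679258·0.810804 = 182.010773
B₀ = V₀ − E₀ = 240.4936 − 182.010773 = 58.482827

B0=58.4828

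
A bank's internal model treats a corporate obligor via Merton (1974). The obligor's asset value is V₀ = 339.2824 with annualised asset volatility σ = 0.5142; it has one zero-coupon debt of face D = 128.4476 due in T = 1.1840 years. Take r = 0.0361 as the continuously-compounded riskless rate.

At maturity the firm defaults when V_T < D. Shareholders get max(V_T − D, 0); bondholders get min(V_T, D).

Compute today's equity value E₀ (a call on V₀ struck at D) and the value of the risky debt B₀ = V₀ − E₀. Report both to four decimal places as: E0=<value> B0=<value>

d₁ = [ln(V₀/D) + (r + σ²/2)T] / (σ√T)
   = [ln(339.2824/128.4476) + (0.0361 + 0.5·0.5142²)·1.1840] / (0.5142·√1.1840)
   = [0.971312 + 0.199268] / 0.559510 = 2.092152
d₂ = d₁ − σ√T = 2.092152 − 0.559510 = 1.532642
N(d₁) = 0.981788,  N(d₂) = 0.937318,  e^(−rT) = 0.958158
E₀ = V₀·N(d₁) − D·e^(−rT)·N(d₂)
   = 339.2824·0.981788 − 128.4476·0.958158·0.937318 = 217.744590
B₀ = V₀ − E₀ = 339.2824 − 217.744590 = 121.537810

E0=217.7446 B0=121.5378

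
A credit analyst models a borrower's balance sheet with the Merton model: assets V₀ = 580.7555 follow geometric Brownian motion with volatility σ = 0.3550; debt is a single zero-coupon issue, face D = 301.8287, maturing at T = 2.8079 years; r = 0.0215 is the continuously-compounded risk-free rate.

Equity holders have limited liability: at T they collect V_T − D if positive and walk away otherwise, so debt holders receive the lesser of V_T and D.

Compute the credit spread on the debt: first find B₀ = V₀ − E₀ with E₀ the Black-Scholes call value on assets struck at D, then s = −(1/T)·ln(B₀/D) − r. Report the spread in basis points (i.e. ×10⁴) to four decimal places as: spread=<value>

d₁ = [ln(V₀/D) + (r + σ²/2)T] / (σ√T)
   = [ln(580.7555/301.8287) + (0.0215 + 0.5·0.3550²)·2.8079] / (0.3550·√2.8079)
   = [0.654470 + 0.237303] / 0.594866 = 1.499115
d₂ = d₁ − σ√T = 1.499115 − 0.594866 = 0.904249
N(d₁) = 0.933078,  N(d₂) = 0.817068,  e^(−rT) = 0.941416
E₀ = V₀·N(d₁) − D·e^(−rT)·N(d₂)
   = 580.7555·0.933078 − 301.8287·0.941416·0.817068 = 309.723178
B₀ = V₀ − E₀ = 580.7555 − 309.723178 = 271.032322
spread = −(1/T)·ln(B₀/D) − r = −(1/2.8079)·ln(271.032322/301.8287) − 0.0215 = 0.01682813
in basis points: 0.01682813 × 10⁴ = 168.2813 bp

spread=168.2813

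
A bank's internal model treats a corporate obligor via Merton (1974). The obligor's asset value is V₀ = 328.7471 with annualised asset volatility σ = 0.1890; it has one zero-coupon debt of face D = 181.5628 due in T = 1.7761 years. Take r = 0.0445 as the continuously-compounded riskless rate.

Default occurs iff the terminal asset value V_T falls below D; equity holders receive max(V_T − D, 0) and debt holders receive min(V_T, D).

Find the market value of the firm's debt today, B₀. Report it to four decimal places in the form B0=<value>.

d₁ = [ln(V₀/D) + (r + σ²/2)T] / (σ√T)
   = [ln(328.7471/181.5628) + (0.0445 + 0.5·0.1890²)·1.7761] / (0.1890·√1.7761)
   = [0.593687 + 0.110758] / 0.251881 = 2.796739
d₂ = d₁ − σ√T = 2.796739 − 0.251881 = 2.544858
N(d₁) = 0.997419,  N(d₂) = 0.994534,  e^(−rT) = 0.924006
E₀ = V₀·N(d₁) − D·e^(−rT)·N(d₂)
   = 328.7471·0.997419 − 181.5628·0.924006·0.994534 = 161.050446
B₀ = V₀ − E₀ = 328.7471 − 161.050446 = 167.696654

B0=167.6967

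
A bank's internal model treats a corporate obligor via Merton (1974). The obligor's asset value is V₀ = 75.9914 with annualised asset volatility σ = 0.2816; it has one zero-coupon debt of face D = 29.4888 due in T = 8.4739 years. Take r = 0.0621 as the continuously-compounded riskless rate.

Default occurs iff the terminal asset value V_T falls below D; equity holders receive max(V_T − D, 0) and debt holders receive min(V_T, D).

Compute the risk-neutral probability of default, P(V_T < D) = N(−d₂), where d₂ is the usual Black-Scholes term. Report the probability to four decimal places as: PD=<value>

PD=0.0827

d₁ = [ln(V₀/D) + (r + σ²/2)T] / (σ√T)
   = [ln(75.9914/29.4888) + (0.0621 + 0.5·0.2816²)·8.4739] / (0.2816·√8.4739)
   = [0.946610 + 0.862213] / 0.819737 = 2.206590
d₂ = d₁ − σ√T = 2.206590 − 0.819737 = 1.386854
risk-neutral PD = N(−d₂) = N(-1.386854) = 0.082743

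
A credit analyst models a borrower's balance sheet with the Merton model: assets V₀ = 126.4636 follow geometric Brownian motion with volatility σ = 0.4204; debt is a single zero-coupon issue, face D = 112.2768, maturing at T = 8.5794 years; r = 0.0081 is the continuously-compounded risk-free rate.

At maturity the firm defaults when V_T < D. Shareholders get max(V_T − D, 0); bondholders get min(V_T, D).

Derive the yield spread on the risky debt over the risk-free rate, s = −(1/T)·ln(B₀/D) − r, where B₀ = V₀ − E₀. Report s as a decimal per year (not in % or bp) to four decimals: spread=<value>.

spread=0.0618

d₁ = [ln(V₀/D) + (r + σ²/2)T] / (σ√T)
   = [ln(126.4636/112.2768) + (0.0081 + 0.5·0.4204²)·8.5794] / (0.4204·√8.5794)
   = [0.118987 + 0.827638] / 1.231377 = 0.768753
d₂ = d₁ − σ√T = 0.768753 − 1.231377 = -0.462624
N(d₁) = 0.778980,  N(d₂) = 0.321817,  e^(−rT) = 0.932867
E₀ = V₀·N(d₁) − D·e^(−rT)·N(d₂)
   = 126.4636·0.778980 − 112.2768·0.932867·0.321817 = 64.805759
B₀ = V₀ − E₀ = 126.4636 − 64.805759 = 61.657841
spread = −(1/T)·ln(B₀/D) − r = −(1/8.5794)·ln(61.657841/112.2768) − 0.0081 = 0.06176116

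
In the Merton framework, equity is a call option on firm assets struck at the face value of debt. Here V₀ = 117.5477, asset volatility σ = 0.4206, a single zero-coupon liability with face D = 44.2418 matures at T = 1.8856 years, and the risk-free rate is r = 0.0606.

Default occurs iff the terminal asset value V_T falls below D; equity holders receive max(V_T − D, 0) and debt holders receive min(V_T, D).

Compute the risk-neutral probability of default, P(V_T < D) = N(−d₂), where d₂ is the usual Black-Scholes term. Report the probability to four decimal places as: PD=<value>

PD=0.0547

d₁ = [ln(V₀/D) + (r + σ²/2)T] / (σ√T)
   = [ln(117.5477/44.2418) + (0.0606 + 0.5·0.4206²)·1.8856] / (0.4206·√1.8856)
   = [0.977174 + 0.281053] / 0.577556 = 2.178537
d₂ = d₁ − σ√T = 2.178537 − 0.577556 = 1.600981
risk-neutral PD = N(−d₂) = N(-1.600981) = 0.054691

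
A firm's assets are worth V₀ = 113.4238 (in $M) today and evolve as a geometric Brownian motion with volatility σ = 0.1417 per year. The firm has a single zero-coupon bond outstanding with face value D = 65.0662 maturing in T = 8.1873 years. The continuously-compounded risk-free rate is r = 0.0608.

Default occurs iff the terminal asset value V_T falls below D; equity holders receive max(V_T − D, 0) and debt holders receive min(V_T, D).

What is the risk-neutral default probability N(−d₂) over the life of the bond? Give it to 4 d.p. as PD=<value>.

d₁ = [ln(V₀/D) + (r + σ²/2)T] / (σ√T)
   = [ln(113.4238/65.0662) + (0.0608 + 0.5·0.1417²)·8.1873] / (0.1417·√8.1873)
   = [0.555726 + 0.579984] / 0.405453 = 2.801091
d₂ = d₁ − σ√T = 2.801091 − 0.405453 = 2.395638
risk-neutral PD = N(−d₂) = N(-2.395638) = 0.008296

PD=0.0083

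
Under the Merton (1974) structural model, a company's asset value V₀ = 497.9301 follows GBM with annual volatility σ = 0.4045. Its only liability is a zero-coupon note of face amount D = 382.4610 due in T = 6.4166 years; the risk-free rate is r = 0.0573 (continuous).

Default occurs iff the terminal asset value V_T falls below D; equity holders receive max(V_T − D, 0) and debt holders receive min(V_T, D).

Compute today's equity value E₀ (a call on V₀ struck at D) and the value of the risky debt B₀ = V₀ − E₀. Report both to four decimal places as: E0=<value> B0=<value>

E0=290.0717 B0=207.8584

d₁ = [ln(V₀/D) + (r + σ²/2)T] / (σ√T)
   = [ln(497.9301/382.4610) + (0.0573 + 0.5·0.4045²)·6.4166] / (0.4045·√6.4166)
   = [0.263833 + 0.892614] / 1.024639 = 1.128638
d₂ = d₁ − σ√T = 1.128638 − 1.024639 = 0.103999
N(d₁) = 0.870475,  N(d₂) = 0.541415,  e^(−rT) = 0.692345
E₀ = V₀·N(d₁) − D·e^(−rT)·N(d₂)
   = 497.9301·0.870475 − 382.4610·0.692345·0.541415 = 290.071689
B₀ = V₀ − E₀ = 497.9301 − 290.071689 = 207.858411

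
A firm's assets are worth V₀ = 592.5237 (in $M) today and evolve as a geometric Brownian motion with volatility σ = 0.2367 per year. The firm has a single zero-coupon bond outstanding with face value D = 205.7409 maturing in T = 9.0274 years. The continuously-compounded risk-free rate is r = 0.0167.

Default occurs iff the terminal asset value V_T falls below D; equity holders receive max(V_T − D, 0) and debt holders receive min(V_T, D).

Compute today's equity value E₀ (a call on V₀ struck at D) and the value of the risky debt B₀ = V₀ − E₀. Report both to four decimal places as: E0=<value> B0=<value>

E0=419.5978 B0=172.9259

d₁ = [ln(V₀/D) + (r + σ²/2)T] / (σ√T)
   = [ln(592.5237/205.7409) + (0.0167 + 0.5·0.2367²)·9.0274] / (0.2367·√9.0274)
   = [1.057773 + 0.403646] / 0.711180 = 2.054922
d₂ = d₁ − σ√T = 2.054922 − 0.711180 = 1.343742
N(d₁) = 0.980057,  N(d₂) = 0.910484,  e^(−rT) = 0.860056
E₀ = V₀·N(d₁) − D·e^(−rT)·N(d₂)
   = 592.5237·0.980057 − 205.7409·0.860056·0.910484 = 419.597841
B₀ = V₀ − E₀ = 592.5237 − 419.597841 = 172.925859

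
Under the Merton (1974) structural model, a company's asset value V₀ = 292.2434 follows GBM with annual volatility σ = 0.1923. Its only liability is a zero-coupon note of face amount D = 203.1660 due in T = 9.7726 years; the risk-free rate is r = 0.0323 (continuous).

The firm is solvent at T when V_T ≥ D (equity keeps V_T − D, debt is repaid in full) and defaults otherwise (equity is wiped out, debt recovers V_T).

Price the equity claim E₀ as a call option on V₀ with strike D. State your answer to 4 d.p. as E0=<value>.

E0=151.9239

d₁ = [ln(V₀/D) + (r + σ²/2)T] / (σ√T)
   = [ln(292.2434/203.1660) + (0.0323 + 0.5·0.1923²)·9.7726] / (0.1923·√9.7726)
   = [0.363564 + 0.496347] / 0.601152 = 1.430438
d₂ = d₁ − σ√T = 1.430438 − 0.601152 = 0.829286
N(d₁) = 0.923704,  N(d₂) = 0.796529,  e^(−rT) = 0.729311
E₀ = V₀·N(d₁) − D·e^(−rT)·N(d₂)
   = 292.2434·0.923704 − 203.1660·0.729311·0.796529 = 151.923877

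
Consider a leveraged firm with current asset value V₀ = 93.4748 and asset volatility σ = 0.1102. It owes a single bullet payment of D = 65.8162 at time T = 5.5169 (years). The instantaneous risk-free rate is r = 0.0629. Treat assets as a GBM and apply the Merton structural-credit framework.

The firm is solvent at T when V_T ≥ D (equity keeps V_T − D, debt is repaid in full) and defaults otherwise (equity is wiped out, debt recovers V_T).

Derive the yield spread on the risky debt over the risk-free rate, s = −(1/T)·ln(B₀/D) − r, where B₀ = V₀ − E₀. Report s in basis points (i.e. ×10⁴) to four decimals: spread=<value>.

spread=0.7093

d₁ = [ln(V₀/D) + (r + σ²/2)T] / (σ√T)
   = [ln(93.4748/65.8162) + (0.0629 + 0.5·0.1102²)·5.5169] / (0.1102·√5.5169)
   = [0.350826 + 0.380512] / 0.258839 = 2.825457
d₂ = d₁ − σ√T = 2.825457 − 0.258839 = 2.566619
N(d₁) = 0.997639,  N(d₂) = 0.994865,  e^(−rT) = 0.706796
E₀ = V₀·N(d₁) − D·e^(−rT)·N(d₂)
   = 93.4748·0.997639 − 65.8162·0.706796·0.994865 = 46.974365
B₀ = V₀ − E₀ = 93.4748 − 46.974365 = 46.500435
spread = −(1/T)·ln(B₀/D) − r = −(1/5.5169)·ln(46.500435/65.8162) − 0.0629 = 0.00007093
in basis points: 0.00007093 × 10⁴ = 0.7093 bp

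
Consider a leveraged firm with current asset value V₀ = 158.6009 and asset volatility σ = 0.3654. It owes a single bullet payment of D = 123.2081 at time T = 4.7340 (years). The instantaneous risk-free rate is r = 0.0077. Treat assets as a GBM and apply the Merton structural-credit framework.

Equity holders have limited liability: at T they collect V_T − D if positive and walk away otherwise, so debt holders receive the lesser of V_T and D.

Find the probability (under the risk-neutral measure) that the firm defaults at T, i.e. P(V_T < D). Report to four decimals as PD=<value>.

PD=0.5136

d₁ = [ln(V₀/D) + (r + σ²/2)T] / (σ√T)
   = [ln(158.6009/123.2081) + (0.0077 + 0.5·0.3654²)·4.7340] / (0.3654·√4.7340)
   = [0.252516 + 0.352487] / 0.795028 = 0.760983
d₂ = d₁ − σ√T = 0.760983 − 0.795028 = -0.034045
risk-neutral PD = N(−d₂) = N(0.034045) = 0.513580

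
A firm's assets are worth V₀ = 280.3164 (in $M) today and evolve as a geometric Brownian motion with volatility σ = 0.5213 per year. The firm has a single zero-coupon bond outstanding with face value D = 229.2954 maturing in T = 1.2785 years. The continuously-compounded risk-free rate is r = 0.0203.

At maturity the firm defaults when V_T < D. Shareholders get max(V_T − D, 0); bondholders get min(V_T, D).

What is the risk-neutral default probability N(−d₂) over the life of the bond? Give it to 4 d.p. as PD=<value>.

d₁ = [ln(V₀/D) + (r + σ²/2)T] / (σ√T)
   = [ln(280.3164/229.2954) + (0.0203 + 0.5·0.5213²)·1.2785] / (0.5213·√1.2785)
   = [0.200908 + 0.199672] / 0.589438 = 0.679596
d₂ = d₁ − σ√T = 0.679596 − 0.589438 = 0.090158
risk-neutral PD = N(−d₂) = N(-0.090158) = 0.464081

PD=0.4641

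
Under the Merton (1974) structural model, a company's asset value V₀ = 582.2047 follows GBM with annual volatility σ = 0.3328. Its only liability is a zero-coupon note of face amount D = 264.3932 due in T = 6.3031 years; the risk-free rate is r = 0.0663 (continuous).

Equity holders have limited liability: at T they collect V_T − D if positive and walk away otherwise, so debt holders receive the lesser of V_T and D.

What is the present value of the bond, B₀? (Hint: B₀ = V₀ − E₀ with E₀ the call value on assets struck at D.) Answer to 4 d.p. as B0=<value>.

d₁ = [ln(V₀/D) + (r + σ²/2)T] / (σ√T)
   = [ln(582.2047/264.3932) + (0.0663 + 0.5·0.3328²)·6.3031] / (0.3328·√6.3031)
   = [0.789385 + 0.766948] / 0.835527 = 1.862696
d₂ = d₁ − σ√T = 1.862696 − 0.835527 = 1.027169
N(d₁) = 0.968747,  N(d₂) = 0.847830,  e^(−rT) = 0.658431
E₀ = V₀·N(d₁) − D·e^(−rT)·N(d₂)
   = 582.2047·0.968747 − 264.3932·0.658431·0.847830 = 416.415189
B₀ = V₀ − E₀ = 582.2047 − 416.415189 = 165.789511

B0=165.7895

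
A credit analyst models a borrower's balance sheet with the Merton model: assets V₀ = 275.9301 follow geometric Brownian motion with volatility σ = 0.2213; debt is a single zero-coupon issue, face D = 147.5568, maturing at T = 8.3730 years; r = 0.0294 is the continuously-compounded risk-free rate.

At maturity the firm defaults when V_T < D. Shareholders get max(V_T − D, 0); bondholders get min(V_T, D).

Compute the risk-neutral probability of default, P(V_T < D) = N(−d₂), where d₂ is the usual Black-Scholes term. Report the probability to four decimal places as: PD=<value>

d₁ = [ln(V₀/D) + (r + σ²/2)T] / (σ√T)
   = [ln(275.9301/147.5568) + (0.0294 + 0.5·0.2213²)·8.3730] / (0.2213·√8.3730)
   = [0.625934 + 0.451195] / 0.640357 = 1.682076
d₂ = d₁ − σ√T = 1.682076 − 0.640357 = 1.041720
risk-neutral PD = N(−d₂) = N(-1.041720) = 0.148771

PD=0.1488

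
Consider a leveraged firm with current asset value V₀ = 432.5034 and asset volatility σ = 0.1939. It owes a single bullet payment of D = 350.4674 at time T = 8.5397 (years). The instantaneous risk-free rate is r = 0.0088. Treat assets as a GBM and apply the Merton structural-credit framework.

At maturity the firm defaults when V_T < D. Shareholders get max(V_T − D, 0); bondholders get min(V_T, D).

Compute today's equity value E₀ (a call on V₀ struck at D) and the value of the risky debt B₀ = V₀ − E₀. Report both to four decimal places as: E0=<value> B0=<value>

E0=148.3392 B0=284.1642

d₁ = [ln(V₀/D) + (r + σ²/2)T] / (σ√T)
   = [ln(432.5034/350.4674) + (0.0088 + 0.5·0.1939²)·8.5397] / (0.1939·√8.5397)
   = [0.210322 + 0.235684] / 0.566629 = 0.787122
d₂ = d₁ − σ√T = 0.787122 − 0.566629 = 0.220492
N(d₁) = 0.784395,  N(d₂) = 0.587256,  e^(−rT) = 0.927605
E₀ = V₀·N(d₁) − D·e^(−rT)·N(d₂)
   = 432.5034·0.784395 − 350.4674·0.927605·0.587256 = 148.339175
B₀ = V₀ − E₀ = 432.5034 − 148.339175 = 284.164225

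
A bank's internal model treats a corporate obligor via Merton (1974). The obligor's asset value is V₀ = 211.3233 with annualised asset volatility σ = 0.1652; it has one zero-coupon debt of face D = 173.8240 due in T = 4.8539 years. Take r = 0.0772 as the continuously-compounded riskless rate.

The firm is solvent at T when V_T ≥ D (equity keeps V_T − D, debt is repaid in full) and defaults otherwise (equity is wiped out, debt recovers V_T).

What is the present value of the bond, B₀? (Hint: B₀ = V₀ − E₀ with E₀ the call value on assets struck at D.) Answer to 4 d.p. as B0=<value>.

B0=118.0634

d₁ = [ln(V₀/D) + (r + σ²/2)T] / (σ√T)
   = [ln(211.3233/173.8240) + (0.0772 + 0.5·0.1652²)·4.8539] / (0.1652·√4.8539)
   = [0.195346 + 0.440955] / 0.363962 = 1.748264
d₂ = d₁ − σ√T = 1.748264 − 0.363962 = 1.384303
N(d₁) = 0.959791,  N(d₂) = 0.916867,  e^(−rT) = 0.687481
E₀ = V₀·N(d₁) − D·e^(−rT)·N(d₂)
   = 211.3233·0.959791 − 173.8240·0.687481·0.916867 = 93.259912
B₀ = V₀ − E₀ = 211.3233 − 93.259912 = 118.063388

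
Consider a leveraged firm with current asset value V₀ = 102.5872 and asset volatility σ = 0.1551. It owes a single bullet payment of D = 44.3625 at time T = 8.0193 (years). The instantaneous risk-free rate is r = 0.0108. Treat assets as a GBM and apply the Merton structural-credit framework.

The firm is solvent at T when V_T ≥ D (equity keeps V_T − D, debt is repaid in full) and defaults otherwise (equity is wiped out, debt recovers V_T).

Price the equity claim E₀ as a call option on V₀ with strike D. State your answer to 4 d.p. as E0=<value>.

d₁ = [ln(V₀/D) + (r + σ²/2)T] / (σ√T)
   = [ln(102.5872/44.3625) + (0.0108 + 0.5·0.1551²)·8.0193] / (0.1551·√8.0193)
   = [0.838319 + 0.183065] / 0.439218 = 2.325459
d₂ = d₁ − σ√T = 2.325459 − 0.439218 = 1.886241
N(d₁) = 0.989976,  N(d₂) = 0.970369,  e^(−rT) = 0.917036
E₀ = V₀·N(d₁) − D·e^(−rT)·N(d₂)
   = 102.5872·0.989976 − 44.3625·0.917036·0.970369 = 62.082340

E0=62.0823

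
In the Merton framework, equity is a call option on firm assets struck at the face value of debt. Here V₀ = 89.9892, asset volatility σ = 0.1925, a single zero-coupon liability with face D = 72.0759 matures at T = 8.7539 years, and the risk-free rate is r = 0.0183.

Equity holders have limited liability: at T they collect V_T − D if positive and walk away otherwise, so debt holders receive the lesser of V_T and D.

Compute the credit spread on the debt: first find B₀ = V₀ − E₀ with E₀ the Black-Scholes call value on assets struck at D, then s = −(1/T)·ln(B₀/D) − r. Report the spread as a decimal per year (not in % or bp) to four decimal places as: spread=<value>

d₁ = [ln(V₀/D) + (r + σ²/2)T] / (σ√T)
   = [ln(89.9892/72.0759) + (0.0183 + 0.5·0.1925²)·8.7539] / (0.1925·√8.7539)
   = [0.221970 + 0.322390] / 0.569550 = 0.955772
d₂ = d₁ − σ√T = 0.955772 − 0.569550 = 0.386223
N(d₁) = 0.830406,  N(d₂) = 0.650334,  e^(−rT) = 0.851976
E₀ = V₀·N(d₁) − D·e^(−rT)·N(d₂)
   = 89.9892·0.830406 − 72.0759·0.851976·0.650334 = 34.792554
B₀ = V₀ − E₀ = 89.9892 − 34.792554 = 55.196646
spread = −(1/T)·ln(B₀/D) − r = −(1/8.7539)·ln(55.196646/72.0759) − 0.0183 = 0.01217985

spread=0.0122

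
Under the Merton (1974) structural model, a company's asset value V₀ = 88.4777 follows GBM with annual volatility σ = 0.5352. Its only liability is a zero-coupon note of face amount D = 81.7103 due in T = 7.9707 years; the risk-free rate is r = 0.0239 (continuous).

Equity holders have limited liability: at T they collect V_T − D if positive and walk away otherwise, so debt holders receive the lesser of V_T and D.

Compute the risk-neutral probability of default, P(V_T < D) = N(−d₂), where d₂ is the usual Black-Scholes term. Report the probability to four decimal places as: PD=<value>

PD=0.7180

d₁ = [ln(V₀/D) + (r + σ²/2)T] / (σ√T)
   = [ln(88.4777/81.7103) + (0.0239 + 0.5·0.5352²)·7.9707] / (0.5352·√7.9707)
   = [0.079570 + 1.332060] / 1.511000 = 0.934236
d₂ = d₁ − σ√T = 0.934236 − 1.511000 = -0.576764
risk-neutral PD = N(−d₂) = N(0.576764) = 0.717950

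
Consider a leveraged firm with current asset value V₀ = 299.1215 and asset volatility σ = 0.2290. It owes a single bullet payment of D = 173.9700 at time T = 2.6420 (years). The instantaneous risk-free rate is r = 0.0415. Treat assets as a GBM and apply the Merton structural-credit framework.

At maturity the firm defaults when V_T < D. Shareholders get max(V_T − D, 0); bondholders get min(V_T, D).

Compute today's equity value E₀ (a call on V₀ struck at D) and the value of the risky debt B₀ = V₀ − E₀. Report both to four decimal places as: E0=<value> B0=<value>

E0=144.4988 B0=154.6227

d₁ = [ln(V₀/D) + (r + σ²/2)T] / (σ√T)
   = [ln(299.1215/173.9700) + (0.0415 + 0.5·0.2290²)·2.6420] / (0.2290·√2.6420)
   = [0.541967 + 0.178918] / 0.372222 = 1.936707
d₂ = d₁ − σ√T = 1.936707 − 0.372222 = 1.564485
N(d₁) = 0.973609,  N(d₂) = 0.941148,  e^(−rT) = 0.896154
E₀ = V₀·N(d₁) − D·e^(−rT)·N(d₂)
   = 299.1215·0.973609 − 173.9700·0.896154·0.941148 = 144.498829
B₀ = V₀ − E₀ = 299.1215 − 144.498829 = 154.622671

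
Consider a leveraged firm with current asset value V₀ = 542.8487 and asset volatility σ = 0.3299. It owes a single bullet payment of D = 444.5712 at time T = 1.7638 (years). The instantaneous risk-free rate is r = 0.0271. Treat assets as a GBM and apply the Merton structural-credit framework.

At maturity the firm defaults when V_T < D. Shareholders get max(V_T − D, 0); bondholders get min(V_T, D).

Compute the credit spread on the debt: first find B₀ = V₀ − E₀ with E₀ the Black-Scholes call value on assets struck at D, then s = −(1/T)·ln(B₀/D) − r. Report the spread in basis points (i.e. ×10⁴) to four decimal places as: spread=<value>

d₁ = [ln(V₀/D) + (r + σ²/2)T] / (σ√T)
   = [ln(542.8487/444.5712) + (0.0271 + 0.5·0.3299²)·1.7638] / (0.3299·√1.7638)
   = [0.199720 + 0.143780] / 0.438134 = 0.784007
d₂ = d₁ − σ√T = 0.784007 − 0.438134 = 0.345873
N(d₁) = 0.783482,  N(d₂) = 0.635281,  e^(−rT) = 0.953325
E₀ = V₀·N(d₁) − D·e^(−rT)·N(d₂)
   = 542.8487·0.783482 − 444.5712·0.953325·0.635281 = 156.066782
B₀ = V₀ − E₀ = 542.8487 − 156.066782 = 386.781918
spread = −(1/T)·ln(B₀/D) − r = −(1/1.7638)·ln(386.781918/444.5712) − 0.0271 = 0.05184841
in basis points: 0.05184841 × 10⁴ = 518.4841 bp

spread=518.4841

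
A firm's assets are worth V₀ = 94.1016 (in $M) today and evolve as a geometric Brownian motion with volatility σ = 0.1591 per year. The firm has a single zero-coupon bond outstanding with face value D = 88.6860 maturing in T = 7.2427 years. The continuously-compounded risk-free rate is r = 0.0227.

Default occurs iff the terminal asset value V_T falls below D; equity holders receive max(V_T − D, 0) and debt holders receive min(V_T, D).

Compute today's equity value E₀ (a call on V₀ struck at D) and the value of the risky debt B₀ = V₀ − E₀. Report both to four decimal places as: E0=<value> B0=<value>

E0=25.6604 B0=68.4412

d₁ = [ln(V₀/D) + (r + σ²/2)T] / (σ√T)
   = [ln(94.1016/88.6860) + (0.0227 + 0.5·0.1591²)·7.2427] / (0.1591·√7.2427)
   = [0.059273 + 0.256076] / 0.428174 = 0.736497
d₂ = d₁ − σ√T = 0.736497 − 0.428174 = 0.308323
N(d₁) = 0.769286,  N(d₂) = 0.621082,  e^(−rT) = 0.848395
E₀ = V₀·N(d₁) − D·e^(−rT)·N(d₂)
   = 94.1016·0.769286 − 88.6860·0.848395·0.621082 = 25.660390
B₀ = V₀ − E₀ = 94.1016 − 25.660390 = 68.441210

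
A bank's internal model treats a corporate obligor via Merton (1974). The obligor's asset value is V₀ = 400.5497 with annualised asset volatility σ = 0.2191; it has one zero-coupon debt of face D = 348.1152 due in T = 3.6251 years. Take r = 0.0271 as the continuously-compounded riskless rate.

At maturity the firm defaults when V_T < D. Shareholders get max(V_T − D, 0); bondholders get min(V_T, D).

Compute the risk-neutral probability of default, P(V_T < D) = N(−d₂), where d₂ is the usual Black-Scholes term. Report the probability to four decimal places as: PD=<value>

PD=0.3582

d₁ = [ln(V₀/D) + (r + σ²/2)T] / (σ√T)
   = [ln(400.5497/348.1152) + (0.0271 + 0.5·0.2191²)·3.6251] / (0.2191·√3.6251)
   = [0.140304 + 0.185251] / 0.417160 = 0.780410
d₂ = d₁ − σ√T = 0.780410 − 0.417160 = 0.363251
risk-neutral PD = N(−d₂) = N(-0.363251) = 0.358209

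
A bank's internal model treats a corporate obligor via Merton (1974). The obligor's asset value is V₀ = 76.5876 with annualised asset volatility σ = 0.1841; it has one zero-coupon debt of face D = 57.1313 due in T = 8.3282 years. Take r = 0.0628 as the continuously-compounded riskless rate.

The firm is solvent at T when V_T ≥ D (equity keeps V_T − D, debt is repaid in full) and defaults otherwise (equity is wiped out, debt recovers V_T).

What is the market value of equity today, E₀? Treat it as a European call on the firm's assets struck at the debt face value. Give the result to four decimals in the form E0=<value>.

d₁ = [ln(V₀/D) + (r + σ²/2)T] / (σ√T)
   = [ln(76.5876/57.1313) + (0.0628 + 0.5·0.1841²)·8.3282] / (0.1841·√8.3282)
   = [0.293083 + 0.664144] / 0.531287 = 1.801713
d₂ = d₁ − σ√T = 1.801713 − 0.531287 = 1.270426
N(d₁) = 0.964205,  N(d₂) = 0.898033,  e^(−rT) = 0.592733
E₀ = V₀·N(d₁) − D·e^(−rT)·N(d₂)
   = 76.5876·0.964205 − 57.1313·0.592733·0.898033 = 43.435463

E0=43.4355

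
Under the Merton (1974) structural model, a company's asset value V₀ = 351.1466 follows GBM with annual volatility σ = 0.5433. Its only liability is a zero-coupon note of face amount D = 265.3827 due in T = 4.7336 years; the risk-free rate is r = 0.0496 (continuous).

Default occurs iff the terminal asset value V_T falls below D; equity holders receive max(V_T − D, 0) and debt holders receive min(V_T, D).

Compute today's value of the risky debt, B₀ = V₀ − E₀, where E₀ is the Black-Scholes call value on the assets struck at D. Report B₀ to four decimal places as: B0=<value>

B0=145.4439

d₁ = [ln(V₀/D) + (r + σ²/2)T] / (σ√T)
   = [ln(351.1466/265.3827) + (0.0496 + 0.5·0.5433²)·4.7336] / (0.5433·√4.7336)
   = [0.280031 + 0.933406] / 1.182049 = 1.026554
d₂ = d₁ − σ√T = 1.026554 − 1.182049 = -0.155495
N(d₁) = 0.847685,  N(d₂) = 0.438216,  e^(−rT) = 0.790740
E₀ = V₀·N(d₁) − D·e^(−rT)·N(d₂)
   = 351.1466·0.847685 − 265.3827·0.790740·0.438216 = 205.702690
B₀ = V₀ − E₀ = 351.1466 − 205.702690 = 145.443910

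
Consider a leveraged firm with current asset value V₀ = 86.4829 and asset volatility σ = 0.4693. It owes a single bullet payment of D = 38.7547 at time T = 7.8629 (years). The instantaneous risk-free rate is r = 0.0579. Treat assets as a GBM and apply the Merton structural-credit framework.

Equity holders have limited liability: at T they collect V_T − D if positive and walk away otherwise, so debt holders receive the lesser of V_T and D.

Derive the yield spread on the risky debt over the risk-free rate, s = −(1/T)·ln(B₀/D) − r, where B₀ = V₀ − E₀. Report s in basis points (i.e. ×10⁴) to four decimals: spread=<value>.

spread=276.5670

d₁ = [ln(V₀/D) + (r + σ²/2)T] / (σ√T)
   = [ln(86.4829/38.7547) + (0.0579 + 0.5·0.4693²)·7.8629] / (0.4693·√7.8629)
   = [0.802695 + 1.321134] / 1.315958 = 1.613904
d₂ = d₁ − σ√T = 1.613904 − 1.315958 = 0.297946
N(d₁) = 0.946726,  N(d₂) = 0.617128,  e^(−rT) = 0.634282
E₀ = V₀·N(d₁) − D·e^(−rT)·N(d₂)
   = 86.4829·0.946726 − 38.7547·0.634282·0.617128 = 66.705730
B₀ = V₀ − E₀ = 86.4829 − 66.705730 = 19.777170
spread = −(1/T)·ln(B₀/D) − r = −(1/7.8629)·ln(19.777170/38.7547) − 0.0579 = 0.02765670
in basis points: 0.02765670 × 10⁴ = 276.5670 bp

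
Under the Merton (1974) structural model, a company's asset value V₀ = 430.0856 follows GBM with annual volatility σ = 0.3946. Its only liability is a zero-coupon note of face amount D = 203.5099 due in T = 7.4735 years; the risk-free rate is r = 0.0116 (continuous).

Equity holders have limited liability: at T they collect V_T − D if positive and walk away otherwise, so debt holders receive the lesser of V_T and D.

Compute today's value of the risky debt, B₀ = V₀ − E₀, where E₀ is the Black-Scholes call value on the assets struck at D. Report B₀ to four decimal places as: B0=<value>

B0=151.2688

d₁ = [ln(V₀/D) + (r + σ²/2)T] / (σ√T)
   = [ln(430.0856/203.5099) + (0.0116 + 0.5·0.3946²)·7.4735] / (0.3946·√7.4735)
   = [0.748270 + 0.668539] / 1.078746 = 1.313385
d₂ = d₁ − σ√T = 1.313385 − 1.078746 = 0.234639
N(d₁) = 0.905473,  N(d₂) = 0.592756,  e^(−rT) = 0.916959
E₀ = V₀·N(d₁) − D·e^(−rT)·N(d₂)
   = 430.0856·0.905473 − 203.5099·0.916959·0.592756 = 278.816803
B₀ = V₀ − E₀ = 430.0856 − 278.816803 = 151.268797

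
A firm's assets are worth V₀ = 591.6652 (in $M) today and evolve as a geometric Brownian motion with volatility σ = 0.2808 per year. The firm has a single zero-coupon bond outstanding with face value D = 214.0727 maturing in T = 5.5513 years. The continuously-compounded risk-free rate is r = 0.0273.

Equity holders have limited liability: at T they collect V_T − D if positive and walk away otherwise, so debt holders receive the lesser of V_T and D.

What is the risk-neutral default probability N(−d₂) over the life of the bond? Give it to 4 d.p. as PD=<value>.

d₁ = [ln(V₀/D) + (r + σ²/2)T] / (σ√T)
   = [ln(591.6652/214.0727) + (0.0273 + 0.5·0.2808²)·5.5513] / (0.2808·√5.5513)
   = [1.016625 + 0.370407] / 0.661598 = 2.096486
d₂ = d₁ − σ√T = 2.096486 − 0.661598 = 1.434888
risk-neutral PD = N(−d₂) = N(-1.434888) = 0.075660

PD=0.0757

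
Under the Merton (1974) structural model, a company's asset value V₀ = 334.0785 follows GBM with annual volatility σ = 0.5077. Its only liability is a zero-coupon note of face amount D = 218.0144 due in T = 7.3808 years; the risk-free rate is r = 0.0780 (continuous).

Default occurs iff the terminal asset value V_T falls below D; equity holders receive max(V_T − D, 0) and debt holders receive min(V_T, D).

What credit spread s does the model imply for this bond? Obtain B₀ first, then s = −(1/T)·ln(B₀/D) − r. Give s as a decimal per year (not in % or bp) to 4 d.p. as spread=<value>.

spread=0.0430

d₁ = [ln(V₀/D) + (r + σ²/2)T] / (σ√T)
   = [ln(334.0785/218.0144) + (0.0780 + 0.5·0.5077²)·7.3808] / (0.5077·√7.3808)
   = [0.426815 + 1.526937] / 1.379300 = 1.416480
d₂ = d₁ − σ√T = 1.416480 − 1.379300 = 0.037180
N(d₁) = 0.921683,  N(d₂) = 0.514829,  e^(−rT) = 0.562310
E₀ = V₀·N(d₁) − D·e^(−rT)·N(d₂)
   = 334.0785·0.921683 − 218.0144·0.562310·0.514829 = 244.800571
B₀ = V₀ − E₀ = 334.0785 − 244.800571 = 89.277929
spread = −(1/T)·ln(B₀/D) − r = −(1/7.3808)·ln(89.277929/218.0144) − 0.0780 = 0.04296342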